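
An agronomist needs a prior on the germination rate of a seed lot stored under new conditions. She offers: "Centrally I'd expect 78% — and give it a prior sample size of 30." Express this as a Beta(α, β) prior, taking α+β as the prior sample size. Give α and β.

Under the effective-sample-size interpretation, Beta(α, β) has prior mean α/(α+β) and prior sample size α+β.
So α+β = 30 and α/(α+β) = 0.78, giving α = 0.78·30 = 23.4 and β = 30 − 23.4 = 6.6.

α = 23.4, β = 6.6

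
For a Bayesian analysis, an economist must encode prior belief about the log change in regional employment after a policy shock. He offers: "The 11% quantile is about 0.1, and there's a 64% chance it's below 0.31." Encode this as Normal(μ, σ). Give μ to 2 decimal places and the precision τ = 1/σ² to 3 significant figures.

μ = 0.26, τ = 57

The p-quantile of Normal(μ,σ) is μ + z_p·σ, with z_{0.11} = -1.227 and z_{0.64} = 0.3585.
Eliminate σ: μ = (z₂·x₁ − z₁·x₂)/(z₂ − z₁) = (0.3585·0.1 − (-1.227)·0.31)/1.585 = 0.26.
Then σ = (x₂ − x₁)/(z₂ − z₁) = (0.31 − 0.1)/1.585 = 0.13.
Precision τ = 1/σ² = 1/0.1325² = 57.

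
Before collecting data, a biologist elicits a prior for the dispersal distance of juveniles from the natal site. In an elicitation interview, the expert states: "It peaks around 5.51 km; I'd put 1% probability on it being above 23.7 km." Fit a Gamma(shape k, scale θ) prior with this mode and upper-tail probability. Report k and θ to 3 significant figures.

Gamma(k,θ) with k>1 has mode (k−1)θ, so θ = 5.51/(k−1).
Need P(X < 23.7) = 0.99 with θ tied to k this way. Start at k = 2, θ = 5.51: P(X<23.7) ≈ 0.928.
Too low — raise k to concentrate. Iterating converges to k ≈ 2.92.
Then θ = 5.51/(2.92−1) ≈ 2.86.

k ≈ 2.92, θ ≈ 2.86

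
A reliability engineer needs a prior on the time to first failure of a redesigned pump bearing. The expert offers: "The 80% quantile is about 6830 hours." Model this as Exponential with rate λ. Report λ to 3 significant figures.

P(T < 6830.0) = 1 − e^(−λ·6830.0) = 0.8, so λ = −ln(1−0.8)/6830.0 = −ln(0.2)/6830.0 = 0.000236.

λ ≈ 0.000236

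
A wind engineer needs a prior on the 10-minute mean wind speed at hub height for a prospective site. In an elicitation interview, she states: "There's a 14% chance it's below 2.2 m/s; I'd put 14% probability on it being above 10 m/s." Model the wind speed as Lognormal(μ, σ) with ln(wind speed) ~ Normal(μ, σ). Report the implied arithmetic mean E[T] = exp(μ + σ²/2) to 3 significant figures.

If T ~ Lognormal(μ,σ) then ln T ~ Normal(μ,σ), so the p-quantile of ln T is μ + z_p·σ.
ln(2.2) = 0.7885 and ln(10) = 2.303; z_{0.14} = -1.08, z_{0.86} = 1.08.
σ = (2.303 − 0.7885)/(1.08 − (-1.08)) = 0.701.
μ = 0.7885 − (-1.08)·0.701 = 1.546.
E[T] = exp(μ + σ²/2) = exp(1.546 + 0.2455) = 6 m/s.

E[T] ≈ 6 m/s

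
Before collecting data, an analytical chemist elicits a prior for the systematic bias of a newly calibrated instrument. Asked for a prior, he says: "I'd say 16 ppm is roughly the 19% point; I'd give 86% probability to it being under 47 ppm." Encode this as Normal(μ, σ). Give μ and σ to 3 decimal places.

For Normal(μ,σ), the p-quantile is μ + z_p·σ. Here z_{0.19} = -0.8779, z_{0.86} = 1.08.
So 16 = μ − 0.8779σ and 47 = μ + 1.08σ.
Subtracting: σ = (47 − 16)/(1.08 − (-0.8779)) = 15.831.
Then μ = 16 − (-0.8779)·15.831 = 29.898.

μ = 29.898, σ = 15.831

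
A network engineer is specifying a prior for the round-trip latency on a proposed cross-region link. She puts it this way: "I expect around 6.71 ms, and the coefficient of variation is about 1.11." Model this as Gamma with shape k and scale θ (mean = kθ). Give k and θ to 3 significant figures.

For Gamma(k, scale θ): mean = kθ, variance = kθ², so CV = 1/√k.
CV = 1.11, hence k = 1/CV² = 0.812.
Then θ = mean/k = 6.71/0.812 = 8.27.

k ≈ 0.812, θ ≈ 8.27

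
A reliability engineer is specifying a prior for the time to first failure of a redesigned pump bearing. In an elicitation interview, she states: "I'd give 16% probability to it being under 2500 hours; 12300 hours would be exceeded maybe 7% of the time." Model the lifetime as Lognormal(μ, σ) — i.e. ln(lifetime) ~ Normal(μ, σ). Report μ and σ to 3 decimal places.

If T ~ Lognormal(μ,σ) then ln T ~ Normal(μ,σ), so the p-quantile of ln T is μ + z_p·σ.
ln(2500) = 7.824 and ln(12300) = 9.417; z_{0.16} = -0.9945, z_{0.93} = 1.476.
σ = (9.417 − 7.824)/(1.476 − (-0.9945)) = 0.645.
μ = 7.824 − (-0.9945)·0.645 = 8.465.

μ ≈ 8.465, σ ≈ 0.645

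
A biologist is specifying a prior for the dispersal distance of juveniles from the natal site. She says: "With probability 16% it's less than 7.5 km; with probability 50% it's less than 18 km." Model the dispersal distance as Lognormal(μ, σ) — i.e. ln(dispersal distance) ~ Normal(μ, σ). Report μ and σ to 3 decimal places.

μ ≈ 2.890, σ ≈ 0.880

If T ~ Lognormal(μ,σ) then ln T ~ Normal(μ,σ), so the p-quantile of ln T is μ + z_p·σ.
ln(7.5) = 2.015 and ln(18) = 2.89; z_{0.16} = -0.9945, z_{0.5} = 0.
σ = (2.89 − 2.015)/(0 − (-0.9945)) = 0.880.
μ = 2.015 − (-0.9945)·0.880 = 2.890.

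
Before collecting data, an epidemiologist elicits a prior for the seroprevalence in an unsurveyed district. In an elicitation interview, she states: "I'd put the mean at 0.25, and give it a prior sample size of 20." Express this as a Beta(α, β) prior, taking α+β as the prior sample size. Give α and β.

α = 5, β = 15

Under the effective-sample-size interpretation, Beta(α, β) has prior mean α/(α+β) and prior sample size α+β.
So α+β = 20 and α/(α+β) = 0.25, giving α = 0.25·20 = 5 and β = 20 − 5 = 15.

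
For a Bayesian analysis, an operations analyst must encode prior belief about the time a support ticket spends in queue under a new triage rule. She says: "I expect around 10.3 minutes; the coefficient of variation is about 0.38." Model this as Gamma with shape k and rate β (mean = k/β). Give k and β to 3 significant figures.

k ≈ 6.93, β ≈ 0.672

For Gamma(k, rate β): mean = k/β, variance = k/β², so CV = 1/√k.
CV = 0.38, hence k = 1/CV² = 6.93.
Then β = k/mean = 6.93/10.3 = 0.672.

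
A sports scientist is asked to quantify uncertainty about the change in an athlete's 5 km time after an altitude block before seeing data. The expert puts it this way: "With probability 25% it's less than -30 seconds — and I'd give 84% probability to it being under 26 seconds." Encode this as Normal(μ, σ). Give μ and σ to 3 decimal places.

For Normal(μ,σ), the p-quantile is μ + z_p·σ. Here z_{0.25} = -0.6745, z_{0.84} = 0.9945.
So -30 = μ − 0.6745σ and 26 = μ + 0.9945σ.
Subtracting: σ = (26 − -30)/(0.9945 − (-0.6745)) = 33.554.
Then μ = -30 − (-0.6745)·33.554 = -7.368.

μ = -7.368, σ = 33.554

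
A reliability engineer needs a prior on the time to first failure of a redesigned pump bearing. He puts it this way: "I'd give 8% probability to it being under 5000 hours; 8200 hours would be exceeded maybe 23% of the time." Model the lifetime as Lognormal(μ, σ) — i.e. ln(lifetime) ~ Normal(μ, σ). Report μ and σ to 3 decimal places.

μ ≈ 8.841, σ ≈ 0.231

If T ~ Lognormal(μ,σ) then ln T ~ Normal(μ,σ), so the p-quantile of ln T is μ + z_p·σ.
ln(5000) = 8.517 and ln(8200) = 9.012; z_{0.08} = -1.405, z_{0.77} = 0.7388.
σ = (9.012 − 8.517)/(0.7388 − (-1.405)) = 0.231.
μ = 8.517 − (-1.405)·0.231 = 8.841.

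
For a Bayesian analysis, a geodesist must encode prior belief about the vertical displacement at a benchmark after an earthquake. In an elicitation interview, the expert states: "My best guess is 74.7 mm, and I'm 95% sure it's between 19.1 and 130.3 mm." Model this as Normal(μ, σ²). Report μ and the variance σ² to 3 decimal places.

A symmetric 95% interval runs μ ± z·σ with z = 1.96.
Half-width = 55.6, so σ = 55.6/1.96 = 28.3679 and σ² = 804.736.
μ is the stated best guess, 74.700.

μ = 74.700, σ² = 804.736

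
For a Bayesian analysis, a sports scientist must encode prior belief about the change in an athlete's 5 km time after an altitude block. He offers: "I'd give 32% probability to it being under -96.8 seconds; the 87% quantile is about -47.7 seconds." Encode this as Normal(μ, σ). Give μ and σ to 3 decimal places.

μ = -82.394, σ = 30.801

The p-quantile of Normal(μ,σ) is μ + z_p·σ, with z_{0.32} = -0.4677 and z_{0.87} = 1.126.
Eliminate σ: μ = (z₂·x₁ − z₁·x₂)/(z₂ − z₁) = (1.126·-96.8 − (-0.4677)·-47.7)/1.594 = -82.394.
Then σ = (x₂ − x₁)/(z₂ − z₁) = (-47.7 − -96.8)/1.594 = 30.801.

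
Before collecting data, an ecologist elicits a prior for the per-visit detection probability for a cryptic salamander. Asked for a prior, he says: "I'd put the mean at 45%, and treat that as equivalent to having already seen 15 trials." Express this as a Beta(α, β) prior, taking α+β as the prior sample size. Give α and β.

Under the effective-sample-size interpretation, Beta(α, β) has prior mean α/(α+β) and prior sample size α+β.
So α+β = 15 and α/(α+β) = 0.45, giving α = 0.45·15 = 6.75 and β = 15 − 6.75 = 8.25.

α = 6.75, β = 8.25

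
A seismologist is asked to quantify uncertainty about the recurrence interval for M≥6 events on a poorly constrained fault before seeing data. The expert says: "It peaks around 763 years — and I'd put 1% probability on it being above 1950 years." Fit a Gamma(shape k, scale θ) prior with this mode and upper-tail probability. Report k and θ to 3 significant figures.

k ≈ 6.31, θ ≈ 144

Gamma(k,θ) with k>1 has mode (k−1)θ, so θ = 763/(k−1).
Need P(X < 1950) = 0.99 with θ tied to k this way. Start at k = 2, θ = 763: P(X<1950) ≈ 0.724.
Too low — raise k to concentrate. Iterating converges to k ≈ 6.31.
Then θ = 763/(6.31−1) ≈ 144.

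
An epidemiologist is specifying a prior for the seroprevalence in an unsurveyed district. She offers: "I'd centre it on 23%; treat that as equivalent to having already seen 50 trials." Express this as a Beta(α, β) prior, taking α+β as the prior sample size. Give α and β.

Under the effective-sample-size interpretation, Beta(α, β) has prior mean α/(α+β) and prior sample size α+β.
So α+β = 50 and α/(α+β) = 0.23, giving α = 0.23·50 = 11.5 and β = 50 − 11.5 = 38.5.

α = 11.5, β = 38.5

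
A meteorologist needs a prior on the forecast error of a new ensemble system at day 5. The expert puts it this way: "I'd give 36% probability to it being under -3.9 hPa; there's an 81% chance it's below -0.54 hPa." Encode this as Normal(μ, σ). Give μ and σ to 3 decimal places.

For Normal(μ,σ), the p-quantile is μ + z_p·σ. Here z_{0.36} = -0.3585, z_{0.81} = 0.8779.
So -3.9 = μ − 0.3585σ and -0.54 = μ + 0.8779σ.
Subtracting: σ = (-0.54 − -3.9)/(0.8779 − (-0.3585)) = 2.718.
Then μ = -3.9 − (-0.3585)·2.718 = -2.926.

μ = -2.926, σ = 2.718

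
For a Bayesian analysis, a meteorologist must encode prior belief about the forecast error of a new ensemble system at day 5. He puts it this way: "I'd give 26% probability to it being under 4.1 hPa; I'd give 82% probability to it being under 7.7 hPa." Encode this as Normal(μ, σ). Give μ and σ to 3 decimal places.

μ = 5.586, σ = 2.310

The p-quantile of Normal(μ,σ) is μ + z_p·σ, with z_{0.26} = -0.6433 and z_{0.82} = 0.9154.
Eliminate σ: μ = (z₂·x₁ − z₁·x₂)/(z₂ − z₁) = (0.9154·4.1 − (-0.6433)·7.7)/1.559 = 5.586.
Then σ = (x₂ − x₁)/(z₂ − z₁) = (7.7 − 4.1)/1.559 = 2.310.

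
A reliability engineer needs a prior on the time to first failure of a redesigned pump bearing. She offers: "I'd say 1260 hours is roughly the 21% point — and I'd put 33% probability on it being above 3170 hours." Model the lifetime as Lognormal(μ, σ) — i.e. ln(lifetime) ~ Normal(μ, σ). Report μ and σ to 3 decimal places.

If T ~ Lognormal(μ,σ) then ln T ~ Normal(μ,σ), so the p-quantile of ln T is μ + z_p·σ.
ln(1260) = 7.139 and ln(3170) = 8.061; z_{0.21} = -0.8064, z_{0.67} = 0.4399.
σ = (8.061 − 7.139)/(0.4399 − (-0.8064)) = 0.740.
μ = 7.139 − (-0.8064)·0.740 = 7.736.

μ ≈ 7.736, σ ≈ 0.740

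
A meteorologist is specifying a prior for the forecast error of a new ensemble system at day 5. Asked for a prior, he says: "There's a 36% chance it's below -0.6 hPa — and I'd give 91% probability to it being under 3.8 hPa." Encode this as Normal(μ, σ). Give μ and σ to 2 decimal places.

The p-quantile of Normal(μ,σ) is μ + z_p·σ, with z_{0.36} = -0.3585 and z_{0.91} = 1.341.
Eliminate σ: μ = (z₂·x₁ − z₁·x₂)/(z₂ − z₁) = (1.341·-0.6 − (-0.3585)·3.8)/1.699 = 0.33.
Then σ = (x₂ − x₁)/(z₂ − z₁) = (3.8 − -0.6)/1.699 = 2.59.

μ = 0.33, σ = 2.59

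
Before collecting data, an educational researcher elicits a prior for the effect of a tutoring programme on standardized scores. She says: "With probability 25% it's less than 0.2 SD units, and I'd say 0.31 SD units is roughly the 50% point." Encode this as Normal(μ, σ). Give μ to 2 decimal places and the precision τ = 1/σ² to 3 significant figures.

The p-quantile of Normal(μ,σ) is μ + z_p·σ, with z_{0.25} = -0.6745 and z_{0.5} = 0.
Eliminate σ: μ = (z₂·x₁ − z₁·x₂)/(z₂ − z₁) = (0·0.2 − (-0.6745)·0.31)/0.6745 = 0.31.
Then σ = (x₂ − x₁)/(z₂ − z₁) = (0.31 − 0.2)/0.6745 = 0.16.
Precision τ = 1/σ² = 1/0.1631² = 37.6.

μ = 0.31, τ = 37.6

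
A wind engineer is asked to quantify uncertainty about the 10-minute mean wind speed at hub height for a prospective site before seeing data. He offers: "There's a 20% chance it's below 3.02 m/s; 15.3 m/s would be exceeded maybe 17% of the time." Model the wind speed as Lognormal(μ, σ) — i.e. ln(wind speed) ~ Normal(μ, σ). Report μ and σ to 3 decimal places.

If T ~ Lognormal(μ,σ) then ln T ~ Normal(μ,σ), so the p-quantile of ln T is μ + z_p·σ.
ln(3.02) = 1.105 and ln(15.3) = 2.728; z_{0.2} = -0.8416, z_{0.83} = 0.9542.
σ = (2.728 − 1.105)/(0.9542 − (-0.8416)) = 0.904.
μ = 1.105 − (-0.8416)·0.904 = 1.866.

μ ≈ 1.866, σ ≈ 0.904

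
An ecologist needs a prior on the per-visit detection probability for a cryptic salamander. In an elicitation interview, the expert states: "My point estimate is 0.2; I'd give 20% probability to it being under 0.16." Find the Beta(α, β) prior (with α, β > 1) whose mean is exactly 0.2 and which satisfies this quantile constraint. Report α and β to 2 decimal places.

α ≈ 14.61, β ≈ 58.42

With mean 0.2 fixed, write α = 0.2s, β = 0.8s where s = α+β.
Need P(θ < 0.16) = 0.2 under Beta(0.2s, 0.8s). Normal approximation: (q−m)/√(m(1−m)/s) ≈ z_{0.2} = -0.842, so s ≈ 0.2·0.8·(-0.842)²/(0.16−0.2)² = 70.8.
At s = 70.8: P(θ<0.16) ≈ 0.204. Adjusting to match 0.2 gives s ≈ 73.03.
So α = 0.2·73.03 ≈ 14.61, β = 0.8·73.03 ≈ 58.42.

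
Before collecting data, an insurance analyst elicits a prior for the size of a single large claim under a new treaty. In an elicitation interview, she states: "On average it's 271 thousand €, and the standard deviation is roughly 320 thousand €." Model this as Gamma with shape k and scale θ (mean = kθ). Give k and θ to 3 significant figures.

k ≈ 0.717, θ ≈ 378

For Gamma(k, scale θ): mean = kθ, variance = kθ², so CV = 1/√k.
CV = SD/mean = 320/271 = 1.181, hence k = 1/CV² = 0.717.
Then θ = mean/k = 271/0.717 = 378.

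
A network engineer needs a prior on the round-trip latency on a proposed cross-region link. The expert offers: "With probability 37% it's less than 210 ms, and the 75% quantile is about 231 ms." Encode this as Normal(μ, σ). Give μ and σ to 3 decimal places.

For Normal(μ,σ), the p-quantile is μ + z_p·σ. Here z_{0.37} = -0.3319, z_{0.75} = 0.6745.
So 210 = μ − 0.3319σ and 231 = μ + 0.6745σ.
Subtracting: σ = (231 − 210)/(0.6745 − (-0.3319)) = 20.868.
Then μ = 210 − (-0.3319)·20.868 = 216.925.

μ = 216.925, σ = 20.868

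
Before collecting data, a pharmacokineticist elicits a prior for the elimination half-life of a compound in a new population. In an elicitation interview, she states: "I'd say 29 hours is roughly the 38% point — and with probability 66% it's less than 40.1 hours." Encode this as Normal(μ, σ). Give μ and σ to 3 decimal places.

For Normal(μ,σ), the p-quantile is μ + z_p·σ. Here z_{0.38} = -0.3055, z_{0.66} = 0.4125.
So 29 = μ − 0.3055σ and 40.1 = μ + 0.4125σ.
Subtracting: σ = (40.1 − 29)/(0.4125 − (-0.3055)) = 15.461.
Then μ = 29 − (-0.3055)·15.461 = 33.723.

μ = 33.723, σ = 15.461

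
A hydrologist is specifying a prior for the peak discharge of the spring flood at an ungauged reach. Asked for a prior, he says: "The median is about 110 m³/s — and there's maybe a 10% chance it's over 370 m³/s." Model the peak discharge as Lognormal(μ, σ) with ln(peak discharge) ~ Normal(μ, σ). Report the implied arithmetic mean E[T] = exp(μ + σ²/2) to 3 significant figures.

E[T] ≈ 172 m³/s

If T ~ Lognormal(μ,σ) then ln T ~ Normal(μ,σ), so the p-quantile of ln T is μ + z_p·σ.
ln(110) = 4.7 and ln(370) = 5.914; z_{0.5} = 0, z_{0.9} = 1.282.
σ = (5.914 − 4.7)/(1.282 − (0)) = 0.947.
μ = 4.7 − (0)·0.947 = 4.700.
E[T] = exp(μ + σ²/2) = exp(4.700 + 0.4480) = 172 m³/s.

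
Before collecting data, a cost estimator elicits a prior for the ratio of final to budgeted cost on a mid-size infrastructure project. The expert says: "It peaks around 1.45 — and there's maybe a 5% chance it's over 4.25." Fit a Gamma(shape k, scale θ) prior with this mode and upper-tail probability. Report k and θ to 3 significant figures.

k ≈ 3.3, θ ≈ 0.631

Gamma(k,θ) with k>1 has mode (k−1)θ, so θ = 1.45/(k−1).
Need P(X < 4.25) = 0.95 with θ tied to k this way. Start at k = 2, θ = 1.45: P(X<4.25) ≈ 0.790.
Too low — raise k to concentrate. Iterating converges to k ≈ 3.3.
Then θ = 1.45/(3.3−1) ≈ 0.631.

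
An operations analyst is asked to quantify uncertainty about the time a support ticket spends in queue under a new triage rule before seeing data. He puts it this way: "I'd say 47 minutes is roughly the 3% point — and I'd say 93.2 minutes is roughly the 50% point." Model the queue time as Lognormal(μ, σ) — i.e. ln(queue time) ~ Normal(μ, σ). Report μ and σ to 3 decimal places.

μ ≈ 4.535, σ ≈ 0.364

If T ~ Lognormal(μ,σ) then ln T ~ Normal(μ,σ), so the p-quantile of ln T is μ + z_p·σ.
ln(47) = 3.85 and ln(93.2) = 4.535; z_{0.03} = -1.881, z_{0.5} = 0.
σ = (4.535 − 3.85)/(0 − (-1.881)) = 0.364.
μ = 3.85 − (-1.881)·0.364 = 4.535.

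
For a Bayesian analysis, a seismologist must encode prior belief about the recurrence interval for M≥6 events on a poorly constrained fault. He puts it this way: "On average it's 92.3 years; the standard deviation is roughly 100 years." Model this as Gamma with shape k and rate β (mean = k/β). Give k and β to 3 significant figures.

k ≈ 0.852, β ≈ 0.00923

For Gamma(k, rate β): mean = k/β, variance = k/β², so CV = 1/√k.
CV = SD/mean = 100/92.3 = 1.083, hence k = 1/CV² = 0.852.
Then β = k/mean = 0.852/92.3 = 0.00923.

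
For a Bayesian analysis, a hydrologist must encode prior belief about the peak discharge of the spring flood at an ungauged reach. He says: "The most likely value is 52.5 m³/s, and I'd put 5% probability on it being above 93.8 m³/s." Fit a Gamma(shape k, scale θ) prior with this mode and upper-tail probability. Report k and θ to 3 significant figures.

k ≈ 9.28, θ ≈ 6.34

Gamma(k,θ) with k>1 has mode (k−1)θ, so θ = 52.5/(k−1).
Need P(X < 93.8) = 0.95 with θ tied to k this way. Start at k = 2, θ = 52.5: P(X<93.8) ≈ 0.533.
Too low — raise k to concentrate. Iterating converges to k ≈ 9.28.
Then θ = 52.5/(9.28−1) ≈ 6.34.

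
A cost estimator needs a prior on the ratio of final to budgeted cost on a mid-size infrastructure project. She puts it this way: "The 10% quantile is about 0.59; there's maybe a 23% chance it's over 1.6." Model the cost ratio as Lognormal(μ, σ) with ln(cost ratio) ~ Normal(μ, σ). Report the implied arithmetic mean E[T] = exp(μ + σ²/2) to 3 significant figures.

If T ~ Lognormal(μ,σ) then ln T ~ Normal(μ,σ), so the p-quantile of ln T is μ + z_p·σ.
ln(0.59) = -0.5276 and ln(1.6) = 0.47; z_{0.1} = -1.282, z_{0.77} = 0.7388.
σ = (0.47 − -0.5276)/(0.7388 − (-1.282)) = 0.494.
μ = -0.5276 − (-1.282)·0.494 = 0.105.
E[T] = exp(μ + σ²/2) = exp(0.105 + 0.1219) = 1.25.

E[T] ≈ 1.25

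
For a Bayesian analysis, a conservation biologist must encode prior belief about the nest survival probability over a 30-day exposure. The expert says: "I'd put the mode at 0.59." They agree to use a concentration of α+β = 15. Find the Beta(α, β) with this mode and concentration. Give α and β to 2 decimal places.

For α,β > 1 the Beta mode is (α−1)/(α+β−2). With α+β = 15, the mode is (α−1)/13.
Set (α−1)/13 = 0.59 → α = 1 + 0.59·13 = 8.67.
β = 15 − α = 6.33.

α = 8.67, β = 6.33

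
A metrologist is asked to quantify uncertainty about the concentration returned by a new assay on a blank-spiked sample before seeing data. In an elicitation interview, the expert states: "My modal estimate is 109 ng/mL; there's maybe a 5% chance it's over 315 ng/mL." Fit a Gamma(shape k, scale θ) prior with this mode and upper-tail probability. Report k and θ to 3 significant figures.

Gamma(k,θ) with k>1 has mode (k−1)θ, so θ = 109/(k−1).
Need P(X < 315) = 0.95 with θ tied to k this way. Start at k = 2, θ = 109: P(X<315) ≈ 0.784.
Too low — raise k to concentrate. Iterating converges to k ≈ 3.37.
Then θ = 109/(3.37−1) ≈ 46.1.

k ≈ 3.37, θ ≈ 46.1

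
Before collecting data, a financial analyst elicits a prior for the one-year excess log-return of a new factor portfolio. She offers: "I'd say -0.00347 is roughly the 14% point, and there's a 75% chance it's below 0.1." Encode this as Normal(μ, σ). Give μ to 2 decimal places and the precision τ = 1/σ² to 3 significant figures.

μ = 0.06, τ = 288

The p-quantile of Normal(μ,σ) is μ + z_p·σ, with z_{0.14} = -1.08 and z_{0.75} = 0.6745.
Eliminate σ: μ = (z₂·x₁ − z₁·x₂)/(z₂ − z₁) = (0.6745·-0.00347 − (-1.08)·0.1)/1.755 = 0.06.
Then σ = (x₂ − x₁)/(z₂ − z₁) = (0.1 − -0.00347)/1.755 = 0.06.
Precision τ = 1/σ² = 1/0.05896² = 288.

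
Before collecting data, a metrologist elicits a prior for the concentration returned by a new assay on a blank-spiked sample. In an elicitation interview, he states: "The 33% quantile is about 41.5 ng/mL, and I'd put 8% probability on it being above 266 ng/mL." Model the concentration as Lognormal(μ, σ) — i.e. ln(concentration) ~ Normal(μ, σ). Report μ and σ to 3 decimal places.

If T ~ Lognormal(μ,σ) then ln T ~ Normal(μ,σ), so the p-quantile of ln T is μ + z_p·σ.
ln(41.5) = 3.726 and ln(266) = 5.583; z_{0.33} = -0.4399, z_{0.92} = 1.405.
σ = (5.583 − 3.726)/(1.405 − (-0.4399)) = 1.007.
μ = 3.726 − (-0.4399)·1.007 = 4.169.

μ ≈ 4.169, σ ≈ 1.007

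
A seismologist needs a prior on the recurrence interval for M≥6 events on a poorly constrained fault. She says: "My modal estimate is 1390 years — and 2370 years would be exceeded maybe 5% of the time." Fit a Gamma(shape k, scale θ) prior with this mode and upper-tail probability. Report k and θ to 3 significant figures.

Gamma(k,θ) with k>1 has mode (k−1)θ, so θ = 1390/(k−1).
Need P(X < 2370) = 0.95 with θ tied to k this way. Start at k = 2, θ = 1390: P(X<2370) ≈ 0.508.
Too low — raise k to concentrate. Iterating converges to k ≈ 10.8.
Then θ = 1390/(10.8−1) ≈ 142.

k ≈ 10.8, θ ≈ 142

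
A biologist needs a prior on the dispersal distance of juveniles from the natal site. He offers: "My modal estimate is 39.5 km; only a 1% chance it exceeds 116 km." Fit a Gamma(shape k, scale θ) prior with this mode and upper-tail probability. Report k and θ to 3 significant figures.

Gamma(k,θ) with k>1 has mode (k−1)θ, so θ = 39.5/(k−1).
Need P(X < 116) = 0.99 with θ tied to k this way. Start at k = 2, θ = 39.5: P(X<116) ≈ 0.791.
Too low — raise k to concentrate. Iterating converges to k ≈ 4.9.
Then θ = 39.5/(4.9−1) ≈ 10.1.

k ≈ 4.9, θ ≈ 10.1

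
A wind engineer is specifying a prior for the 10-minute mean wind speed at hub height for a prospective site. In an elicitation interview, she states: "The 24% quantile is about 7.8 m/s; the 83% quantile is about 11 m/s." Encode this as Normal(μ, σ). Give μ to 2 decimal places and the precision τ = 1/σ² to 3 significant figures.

μ = 9.16, τ = 0.269

The p-quantile of Normal(μ,σ) is μ + z_p·σ, with z_{0.24} = -0.7063 and z_{0.83} = 0.9542.
Eliminate σ: μ = (z₂·x₁ − z₁·x₂)/(z₂ − z₁) = (0.9542·7.8 − (-0.7063)·11)/1.66 = 9.16.
Then σ = (x₂ − x₁)/(z₂ − z₁) = (11 − 7.8)/1.66 = 1.93.
Precision τ = 1/σ² = 1/1.927² = 0.269.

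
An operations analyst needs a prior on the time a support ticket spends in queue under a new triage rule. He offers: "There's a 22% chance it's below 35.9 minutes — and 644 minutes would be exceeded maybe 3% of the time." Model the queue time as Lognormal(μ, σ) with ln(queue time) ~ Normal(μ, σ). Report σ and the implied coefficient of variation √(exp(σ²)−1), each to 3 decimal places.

σ ≈ 1.088, CV ≈ 1.506

If T ~ Lognormal(μ,σ) then ln T ~ Normal(μ,σ), so the p-quantile of ln T is μ + z_p·σ.
ln(35.9) = 3.581 and ln(644) = 6.468; z_{0.22} = -0.7722, z_{0.97} = 1.881.
σ = (6.468 − 3.581)/(1.881 − (-0.7722)) = 1.088.
μ = 3.581 − (-0.7722)·1.088 = 4.421.
CV = √(exp(σ²)−1) = √(exp(1.1842)−1) = 1.506.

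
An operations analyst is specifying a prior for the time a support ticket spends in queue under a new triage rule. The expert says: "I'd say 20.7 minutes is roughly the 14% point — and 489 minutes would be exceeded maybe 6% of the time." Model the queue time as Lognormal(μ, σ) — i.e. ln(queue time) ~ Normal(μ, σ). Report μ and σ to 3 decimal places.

If T ~ Lognormal(μ,σ) then ln T ~ Normal(μ,σ), so the p-quantile of ln T is μ + z_p·σ.
ln(20.7) = 3.03 and ln(489) = 6.192; z_{0.14} = -1.08, z_{0.94} = 1.555.
σ = (6.192 − 3.03)/(1.555 − (-1.08)) = 1.200.
μ = 3.03 − (-1.08)·1.200 = 4.327.

μ ≈ 4.327, σ ≈ 1.200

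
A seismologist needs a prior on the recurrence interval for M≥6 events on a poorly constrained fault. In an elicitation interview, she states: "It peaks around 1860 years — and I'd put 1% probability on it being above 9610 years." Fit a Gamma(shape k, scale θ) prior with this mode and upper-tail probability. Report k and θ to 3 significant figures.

k ≈ 2.44, θ ≈ 1290

Gamma(k,θ) with k>1 has mode (k−1)θ, so θ = 1860/(k−1).
Need P(X < 9610) = 0.99 with θ tied to k this way. Start at k = 2, θ = 1860: P(X<9610) ≈ 0.965.
Too low — raise k to concentrate. Iterating converges to k ≈ 2.44.
Then θ = 1860/(2.44−1) ≈ 1290.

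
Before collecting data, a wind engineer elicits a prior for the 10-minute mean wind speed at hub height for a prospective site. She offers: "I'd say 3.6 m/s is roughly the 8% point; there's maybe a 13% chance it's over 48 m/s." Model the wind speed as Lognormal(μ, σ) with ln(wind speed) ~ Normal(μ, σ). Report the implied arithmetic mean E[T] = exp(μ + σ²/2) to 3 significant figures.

If T ~ Lognormal(μ,σ) then ln T ~ Normal(μ,σ), so the p-quantile of ln T is μ + z_p·σ.
ln(3.6) = 1.281 and ln(48) = 3.871; z_{0.08} = -1.405, z_{0.87} = 1.126.
σ = (3.871 − 1.281)/(1.126 − (-1.405)) = 1.023.
μ = 1.281 − (-1.405)·1.023 = 2.719.
E[T] = exp(μ + σ²/2) = exp(2.719 + 0.5235) = 25.6 m/s.

E[T] ≈ 25.6 m/s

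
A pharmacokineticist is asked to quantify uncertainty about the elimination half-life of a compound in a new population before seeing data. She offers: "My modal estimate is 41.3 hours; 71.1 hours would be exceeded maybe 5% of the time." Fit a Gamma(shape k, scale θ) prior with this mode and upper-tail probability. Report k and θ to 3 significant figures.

k ≈ 10.5, θ ≈ 4.37

Gamma(k,θ) with k>1 has mode (k−1)θ, so θ = 41.3/(k−1).
Need P(X < 71.1) = 0.95 with θ tied to k this way. Start at k = 2, θ = 41.3: P(X<71.1) ≈ 0.513.
Too low — raise k to concentrate. Iterating converges to k ≈ 10.5.
Then θ = 41.3/(10.5−1) ≈ 4.37.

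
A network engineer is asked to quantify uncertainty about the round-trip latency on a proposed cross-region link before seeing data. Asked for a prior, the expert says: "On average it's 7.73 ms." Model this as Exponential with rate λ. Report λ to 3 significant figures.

Exponential mean = 1/λ, so λ = 1/7.73 = 0.129.

λ ≈ 0.129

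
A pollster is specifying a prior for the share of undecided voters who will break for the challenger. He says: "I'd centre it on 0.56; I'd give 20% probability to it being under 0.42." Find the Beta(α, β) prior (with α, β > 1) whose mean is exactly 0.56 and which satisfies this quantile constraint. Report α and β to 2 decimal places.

With mean 0.56 fixed, write α = 0.56s, β = 0.44s where s = α+β.
Need P(θ < 0.42) = 0.2 under Beta(0.56s, 0.44s). Normal approximation: (q−m)/√(m(1−m)/s) ≈ z_{0.2} = -0.842, so s ≈ 0.56·0.44·(-0.842)²/(0.42−0.56)² = 8.9.
At s = 8.9: P(θ<0.42) ≈ 0.200. Adjusting to match 0.2 gives s ≈ 8.87.
So α = 0.56·8.87 ≈ 4.97, β = 0.44·8.87 ≈ 3.90.

α ≈ 4.97, β ≈ 3.90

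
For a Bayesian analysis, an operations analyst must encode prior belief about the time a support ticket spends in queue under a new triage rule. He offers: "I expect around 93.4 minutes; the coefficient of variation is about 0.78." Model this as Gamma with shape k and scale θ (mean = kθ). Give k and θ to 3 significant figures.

For Gamma(k, scale θ): mean = kθ, variance = kθ², so CV = 1/√k.
CV = 0.78, hence k = 1/CV² = 1.64.
Then θ = mean/k = 93.4/1.64 = 56.8.

k ≈ 1.64, θ ≈ 56.8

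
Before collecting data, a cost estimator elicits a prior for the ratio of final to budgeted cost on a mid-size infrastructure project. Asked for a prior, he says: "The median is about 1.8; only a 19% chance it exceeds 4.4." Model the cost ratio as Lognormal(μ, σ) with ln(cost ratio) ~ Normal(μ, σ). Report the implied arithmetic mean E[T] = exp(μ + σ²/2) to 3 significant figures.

If T ~ Lognormal(μ,σ) then ln T ~ Normal(μ,σ), so the p-quantile of ln T is μ + z_p·σ.
ln(1.8) = 0.5878 and ln(4.4) = 1.482; z_{0.5} = 0, z_{0.81} = 0.8779.
σ = (1.482 − 0.5878)/(0.8779 − (0)) = 1.018.
μ = 0.5878 − (0)·1.018 = 0.588.
E[T] = exp(μ + σ²/2) = exp(0.588 + 0.5183) = 3.02.

E[T] ≈ 3.02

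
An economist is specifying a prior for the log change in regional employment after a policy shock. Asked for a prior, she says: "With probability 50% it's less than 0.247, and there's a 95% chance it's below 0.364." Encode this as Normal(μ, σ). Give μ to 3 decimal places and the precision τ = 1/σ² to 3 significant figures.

μ = 0.247, τ = 198

For Normal(μ,σ), the p-quantile is μ + z_p·σ. Here z_{0.5} = 0, z_{0.95} = 1.645.
So 0.247 = μ + 0σ and 0.364 = μ + 1.645σ.
Subtracting: σ = (0.364 − 0.247)/(1.645 − (0)) = 0.071.
Then μ = 0.247 − (0)·0.071 = 0.247.
Precision τ = 1/σ² = 1/0.07113² = 198.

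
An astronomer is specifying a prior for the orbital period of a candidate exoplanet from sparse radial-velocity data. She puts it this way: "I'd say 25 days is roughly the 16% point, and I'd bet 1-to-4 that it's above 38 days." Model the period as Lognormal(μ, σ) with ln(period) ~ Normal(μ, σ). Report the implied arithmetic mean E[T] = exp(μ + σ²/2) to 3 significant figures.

E[T] ≈ 32.2 days

If T ~ Lognormal(μ,σ) then ln T ~ Normal(μ,σ), so the p-quantile of ln T is μ + z_p·σ.
ln(25) = 3.219 and ln(38) = 3.638; z_{0.16} = -0.9945, z_{0.8} = 0.8416.
σ = (3.638 − 3.219)/(0.8416 − (-0.9945)) = 0.228.
μ = 3.219 − (-0.9945)·0.228 = 3.446.
E[T] = exp(μ + σ²/2) = exp(3.446 + 0.0260) = 32.2 days.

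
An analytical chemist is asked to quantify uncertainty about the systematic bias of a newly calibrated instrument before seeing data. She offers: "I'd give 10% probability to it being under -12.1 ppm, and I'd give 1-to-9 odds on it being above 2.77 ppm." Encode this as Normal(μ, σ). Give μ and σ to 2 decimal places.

μ = -4.67, σ = 5.80

The p-quantile of Normal(μ,σ) is μ + z_p·σ, with z_{0.1} = -1.282 and z_{0.9} = 1.282.
Eliminate σ: μ = (z₂·x₁ − z₁·x₂)/(z₂ − z₁) = (1.282·-12.1 − (-1.282)·2.77)/2.563 = -4.67.
Then σ = (x₂ − x₁)/(z₂ − z₁) = (2.77 − -12.1)/2.563 = 5.80.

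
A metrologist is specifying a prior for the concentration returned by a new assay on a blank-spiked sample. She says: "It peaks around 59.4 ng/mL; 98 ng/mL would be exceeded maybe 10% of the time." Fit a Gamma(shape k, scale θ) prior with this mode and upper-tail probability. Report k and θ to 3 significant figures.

Gamma(k,θ) with k>1 has mode (k−1)θ, so θ = 59.4/(k−1).
Need P(X < 98) = 0.9 with θ tied to k this way. Start at k = 2, θ = 59.4: P(X<98) ≈ 0.491.
Too low — raise k to concentrate. Iterating converges to k ≈ 8.53.
Then θ = 59.4/(8.53−1) ≈ 7.89.

k ≈ 8.53, θ ≈ 7.89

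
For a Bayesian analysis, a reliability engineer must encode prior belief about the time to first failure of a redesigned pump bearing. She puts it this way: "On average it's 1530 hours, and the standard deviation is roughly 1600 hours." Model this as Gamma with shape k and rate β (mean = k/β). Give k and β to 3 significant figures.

k ≈ 0.914, β ≈ 0.000598

For Gamma(k, rate β): mean = k/β, variance = k/β², so CV = 1/√k.
CV = SD/mean = 1600/1530 = 1.046, hence k = 1/CV² = 0.914.
Then β = k/mean = 0.914/1530 = 0.000598.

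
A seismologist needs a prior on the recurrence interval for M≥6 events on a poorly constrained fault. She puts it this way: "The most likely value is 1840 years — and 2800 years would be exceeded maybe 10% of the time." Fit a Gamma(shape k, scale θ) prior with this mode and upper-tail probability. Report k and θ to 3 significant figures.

Gamma(k,θ) with k>1 has mode (k−1)θ, so θ = 1840/(k−1).
Need P(X < 2800) = 0.9 with θ tied to k this way. Start at k = 2, θ = 1840: P(X<2800) ≈ 0.449.
Too low — raise k to concentrate. Iterating converges to k ≈ 11.6.
Then θ = 1840/(11.6−1) ≈ 174.

k ≈ 11.6, θ ≈ 174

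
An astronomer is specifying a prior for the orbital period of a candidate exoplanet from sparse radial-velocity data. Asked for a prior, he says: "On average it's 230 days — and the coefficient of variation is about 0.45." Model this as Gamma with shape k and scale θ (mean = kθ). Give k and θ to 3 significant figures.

For Gamma(k, scale θ): mean = kθ, variance = kθ², so CV = 1/√k.
CV = 0.45, hence k = 1/CV² = 4.94.
Then θ = mean/k = 230/4.94 = 46.6.

k ≈ 4.94, θ ≈ 46.6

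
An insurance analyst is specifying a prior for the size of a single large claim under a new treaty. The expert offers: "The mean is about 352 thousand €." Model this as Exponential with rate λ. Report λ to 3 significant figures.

λ ≈ 0.00284

Exponential mean = 1/λ, so λ = 1/352.0 = 0.00284.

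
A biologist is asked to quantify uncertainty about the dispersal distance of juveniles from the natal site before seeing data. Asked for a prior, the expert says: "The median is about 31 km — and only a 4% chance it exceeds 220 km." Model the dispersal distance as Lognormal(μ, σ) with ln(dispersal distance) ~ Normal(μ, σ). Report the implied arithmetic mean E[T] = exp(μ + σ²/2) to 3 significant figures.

If T ~ Lognormal(μ,σ) then ln T ~ Normal(μ,σ), so the p-quantile of ln T is μ + z_p·σ.
ln(31) = 3.434 and ln(220) = 5.394; z_{0.5} = 0, z_{0.96} = 1.751.
σ = (5.394 − 3.434)/(1.751 − (0)) = 1.119.
μ = 3.434 − (0)·1.119 = 3.434.
E[T] = exp(μ + σ²/2) = exp(3.434 + 0.6265) = 58 km.

E[T] ≈ 58 km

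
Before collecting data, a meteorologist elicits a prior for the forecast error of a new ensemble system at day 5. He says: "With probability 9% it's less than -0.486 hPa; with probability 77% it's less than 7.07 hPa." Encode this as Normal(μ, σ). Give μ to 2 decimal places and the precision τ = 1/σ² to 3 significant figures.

μ = 4.39, τ = 0.0757

The p-quantile of Normal(μ,σ) is μ + z_p·σ, with z_{0.09} = -1.341 and z_{0.77} = 0.7388.
Eliminate σ: μ = (z₂·x₁ − z₁·x₂)/(z₂ − z₁) = (0.7388·-0.486 − (-1.341)·7.07)/2.08 = 4.39.
Then σ = (x₂ − x₁)/(z₂ − z₁) = (7.07 − -0.486)/2.08 = 3.63.
Precision τ = 1/σ² = 1/3.633² = 0.0757.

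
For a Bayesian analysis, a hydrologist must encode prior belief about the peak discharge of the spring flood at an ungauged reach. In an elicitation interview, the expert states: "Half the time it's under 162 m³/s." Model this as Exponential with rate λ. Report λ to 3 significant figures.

λ ≈ 0.00428

Exponential median = ln 2 / λ, so λ = ln 2 / 162.0 = 0.00428.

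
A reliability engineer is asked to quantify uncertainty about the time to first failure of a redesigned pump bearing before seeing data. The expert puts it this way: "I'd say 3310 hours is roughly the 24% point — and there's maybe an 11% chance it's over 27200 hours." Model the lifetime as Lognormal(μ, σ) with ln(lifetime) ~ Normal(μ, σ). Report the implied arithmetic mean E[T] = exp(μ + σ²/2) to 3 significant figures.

E[T] ≈ 12900 hours

If T ~ Lognormal(μ,σ) then ln T ~ Normal(μ,σ), so the p-quantile of ln T is μ + z_p·σ.
ln(3310) = 8.105 and ln(27200) = 10.21; z_{0.24} = -0.7063, z_{0.89} = 1.227.
σ = (10.21 − 8.105)/(1.227 − (-0.7063)) = 1.090.
μ = 8.105 − (-0.7063)·1.090 = 8.874.
E[T] = exp(μ + σ²/2) = exp(8.874 + 0.5938) = 12900 hours.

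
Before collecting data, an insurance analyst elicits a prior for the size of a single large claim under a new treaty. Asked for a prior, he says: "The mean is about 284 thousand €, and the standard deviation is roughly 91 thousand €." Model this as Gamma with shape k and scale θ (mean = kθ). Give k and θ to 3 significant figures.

For Gamma(k, scale θ): mean = kθ, variance = kθ², so CV = 1/√k.
CV = SD/mean = 91/284 = 0.3204, hence k = 1/CV² = 9.74.
Then θ = mean/k = 284/9.74 = 29.2.

k ≈ 9.74, θ ≈ 29.2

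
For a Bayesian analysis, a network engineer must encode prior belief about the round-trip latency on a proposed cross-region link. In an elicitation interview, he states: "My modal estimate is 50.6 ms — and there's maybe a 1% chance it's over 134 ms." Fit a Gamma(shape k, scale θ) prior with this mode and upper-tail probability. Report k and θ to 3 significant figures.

k ≈ 5.89, θ ≈ 10.4

Gamma(k,θ) with k>1 has mode (k−1)θ, so θ = 50.6/(k−1).
Need P(X < 134) = 0.99 with θ tied to k this way. Start at k = 2, θ = 50.6: P(X<134) ≈ 0.742.
Too low — raise k to concentrate. Iterating converges to k ≈ 5.89.
Then θ = 50.6/(5.89−1) ≈ 10.4.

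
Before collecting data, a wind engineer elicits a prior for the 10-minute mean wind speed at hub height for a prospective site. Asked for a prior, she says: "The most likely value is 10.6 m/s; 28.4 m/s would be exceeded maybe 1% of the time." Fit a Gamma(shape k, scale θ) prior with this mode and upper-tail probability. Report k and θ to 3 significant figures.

Gamma(k,θ) with k>1 has mode (k−1)θ, so θ = 10.6/(k−1).
Need P(X < 28.4) = 0.99 with θ tied to k this way. Start at k = 2, θ = 10.6: P(X<28.4) ≈ 0.748.
Too low — raise k to concentrate. Iterating converges to k ≈ 5.76.
Then θ = 10.6/(5.76−1) ≈ 2.23.

k ≈ 5.76, θ ≈ 2.23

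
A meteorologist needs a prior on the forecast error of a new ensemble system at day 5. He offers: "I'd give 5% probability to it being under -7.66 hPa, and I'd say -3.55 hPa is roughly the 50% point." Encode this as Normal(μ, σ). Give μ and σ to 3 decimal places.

For Normal(μ,σ), the p-quantile is μ + z_p·σ. Here z_{0.05} = -1.645, z_{0.5} = 0.
So -7.66 = μ − 1.645σ and -3.55 = μ + 0σ.
Subtracting: σ = (-3.55 − -7.66)/(0 − (-1.645)) = 2.499.
Then μ = -7.66 − (-1.645)·2.499 = -3.550.

μ = -3.550, σ = 2.499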